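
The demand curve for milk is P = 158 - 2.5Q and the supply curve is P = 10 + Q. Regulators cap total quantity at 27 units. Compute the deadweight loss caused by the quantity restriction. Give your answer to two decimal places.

408.89

Without the quota, 158 - 2.5Q = 10 + Q gives Q* = 42.2857.
At Q = 27 the demand price is 158 - 2.5(27) = 90.5 and the supply price is 10 + (27) = 37.
Deadweight loss is the triangle between the curves from 27 to 42.2857: (1/2)(90.5 - 37)(42.2857 - 27) = 408.8929.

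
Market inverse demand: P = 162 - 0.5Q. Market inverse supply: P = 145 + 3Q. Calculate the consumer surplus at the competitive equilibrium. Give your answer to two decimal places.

Equilibrium: 162 - 0.5Q = 145 + 3Q, so Q* = 4.8571 and P* = 159.5714.
CS is the area between the demand curve and P* from 0 to Q*: (1/2)(4.8571)(2.4286) = 5.898.

5.90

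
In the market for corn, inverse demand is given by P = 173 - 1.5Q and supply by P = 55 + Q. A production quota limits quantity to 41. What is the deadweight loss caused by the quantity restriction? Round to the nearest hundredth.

48.05

Without the quota, 173 - 1.5Q = 55 + Q gives Q* = 47.2.
At Q = 41 the demand price is 173 - 1.5(41) = 111.5 and the supply price is 55 + (41) = 96.
Deadweight loss is the triangle between the curves from 41 to 47.2: (1/2)(111.5 - 96)(47.2 - 41) = 48.05.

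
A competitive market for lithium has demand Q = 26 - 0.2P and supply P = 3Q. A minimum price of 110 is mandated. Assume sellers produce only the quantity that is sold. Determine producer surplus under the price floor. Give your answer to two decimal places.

416.00

Rewriting demand in inverse form: P = 130 - 5Q.
Free-market equilibrium: 130 - 5Q = 3Q gives Q* = 16.25, P* = 48.75.
At the floor price 110, quantity demanded is (130 - 110)/5 = 4; demand is the short side, so Q = 4 trades at P = 110.
The supply price at Q = 4 is 12. PS is the trapezoid between 110 and supply over [0, 4]: (1/2)[(110 - 0) + (110 - 12)](4) = 416.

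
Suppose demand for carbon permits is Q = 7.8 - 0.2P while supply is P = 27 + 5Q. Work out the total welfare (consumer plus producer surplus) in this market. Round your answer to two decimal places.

7.20

Rewriting demand in inverse form: P = 39 - 5Q.
Equilibrium: 39 - 5Q = 27 + 5Q, so Q* = 1.2 and P* = 33.
CS = (1/2)(1.2)(6) = 3.6 and PS = (1/2)(1.2)(6) = 3.6, so total surplus = 7.2.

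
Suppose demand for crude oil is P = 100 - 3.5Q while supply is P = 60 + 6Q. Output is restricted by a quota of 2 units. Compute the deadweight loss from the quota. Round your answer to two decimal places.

Without the quota, 100 - 3.5Q = 60 + 6Q gives Q* = 4.2105.
At Q = 2 the demand price is 100 - 3.5(2) = 93 and the supply price is 60 + 6(2) = 72.
Deadweight loss is the triangle between the curves from 2 to 4.2105: (1/2)(93 - 72)(4.2105 - 2) = 23.2105.

23.21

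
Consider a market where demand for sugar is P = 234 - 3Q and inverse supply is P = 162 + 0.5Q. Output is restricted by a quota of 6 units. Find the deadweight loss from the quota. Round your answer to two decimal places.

Unrestricted equilibrium: Q* = (234 - 162)/(3 + 0.5) = 20.5714.
At Q = 6 the demand price is 234 - 3(6) = 216 and the supply price is 162 + 0.5(6) = 165.
DWL = (1/2)(gap between curves at 6) x (Q* - 6) = (1/2)(51)(14.5714) = 371.5714.

371.57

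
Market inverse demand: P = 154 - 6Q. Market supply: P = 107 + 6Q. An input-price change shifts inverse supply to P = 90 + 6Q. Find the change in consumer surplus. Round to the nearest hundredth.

Initial equilibrium: Q_0 = 3.9167, P_0 = 130.5; CS_0 = (1/2)(3.9167)(23.5) = 46.0208, PS_0 = (1/2)(3.9167)(23.5) = 46.0208.
New equilibrium: 154 - 6Q = 90 + 6Q gives Q_1 = 5.3333, P_1 = 122; CS_1 = 85.3333, PS_1 = 85.3333.
Change in consumer surplus = 85.3333 - 46.0208 = 39.3125.

39.31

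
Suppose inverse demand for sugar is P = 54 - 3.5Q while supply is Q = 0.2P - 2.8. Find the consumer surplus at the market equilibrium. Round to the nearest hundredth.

Rewriting supply in inverse form: P = 14 + 5Q.
Set 54 - 3.5Q = 14 + 5Q, which gives 40 = 8.5Q, so Q* = 4.7059 and P* = 54 - 3.5(4.7059) = 37.5294.
Consumer surplus is the triangle under demand above P*: (1/2)(4.7059)(54 - 37.5294) = (1/2)(4.7059)(16.4706) = 38.7543.

38.75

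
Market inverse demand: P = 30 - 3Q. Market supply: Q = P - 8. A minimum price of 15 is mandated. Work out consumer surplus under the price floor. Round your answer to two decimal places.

Rewriting supply in inverse form: P = 8 + Q.
Without the control, 30 - 3Q = 8 + Q so Q* = 5.5 and P* = 13.5.
At P = 15, buyers demand (30 - 15)/3 = 5 while sellers would supply more, so the quantity traded is 5 at price 15.
CS is the triangle under demand above 15: (1/2)(5)(30 - 15) = 37.5.

37.50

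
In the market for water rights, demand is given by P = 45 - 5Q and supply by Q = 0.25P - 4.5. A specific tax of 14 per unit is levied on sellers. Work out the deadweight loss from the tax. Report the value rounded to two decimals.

10.89

Rewriting supply in inverse form: P = 18 + 4Q.
Pre-tax equilibrium: 45 - 5Q = 18 + 4Q gives Q* = 3, P* = 30.
With the tax, sellers need 14 more per unit: 45 - 5Q = 18 + 4Q + 14, so Q_t = 1.4444. Buyers pay P_b = 37.7778; sellers receive P_s = P_b - 14 = 23.7778.
The welfare triangle lost has base Q* - Q_t = 1.5556 and height t = 14, so DWL = (1/2)(1.5556)(14) = 10.8889.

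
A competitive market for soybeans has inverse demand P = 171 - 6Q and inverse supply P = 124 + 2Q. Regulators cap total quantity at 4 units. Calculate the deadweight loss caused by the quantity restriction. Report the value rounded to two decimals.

Without the quota, 171 - 6Q = 124 + 2Q gives Q* = 5.875.
At Q = 4 the demand price is 171 - 6(4) = 147 and the supply price is 124 + 2(4) = 132.
DWL = (1/2)(gap between curves at 4) x (Q* - 4) = (1/2)(15)(1.875) = 14.0625.

14.06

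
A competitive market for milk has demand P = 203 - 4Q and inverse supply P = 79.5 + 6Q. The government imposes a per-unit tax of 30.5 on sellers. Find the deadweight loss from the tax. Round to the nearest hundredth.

46.51

Without the tax, 203 - 4Q = 79.5 + 6Q so Q* = 12.35 and P* = 153.6.
With the tax, sellers need 30.5 more per unit: 203 - 4Q = 79.5 + 6Q + 30.5, so Q_t = 9.3. Buyers pay P_b = 165.8; sellers receive P_s = P_b - 30.5 = 135.3.
The welfare triangle lost has base Q* - Q_t = 3.05 and height t = 30.5, so DWL = (1/2)(3.05)(30.5) = 46.5125.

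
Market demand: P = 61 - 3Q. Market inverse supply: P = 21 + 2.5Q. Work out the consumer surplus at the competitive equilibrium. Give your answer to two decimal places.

79.34

Setting demand equal to supply, 40 = 5.5Q, so Q* = 7.2727 and P* = 39.1818.
The demand choke price is 61, so CS = (1/2)(Q*)(61 - P*) = (1/2)(7.2727)(21.8182) = 79.3388.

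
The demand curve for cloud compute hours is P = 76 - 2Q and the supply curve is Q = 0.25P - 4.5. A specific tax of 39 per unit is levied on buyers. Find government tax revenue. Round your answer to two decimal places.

123.50

Rewriting supply in inverse form: P = 18 + 4Q.
Without the tax, 76 - 2Q = 18 + 4Q so Q* = 9.6667 and P* = 56.6667.
A tax on buyers shifts demand down by 39: (76 - 39) - 2Q = 18 + 4Q, so Q_t = 3.1667. Buyers pay P_b = 69.6667; sellers receive P_s = P_b - 39 = 30.6667.
Tax revenue = t x Q_t = 39 x 3.1667 = 123.5.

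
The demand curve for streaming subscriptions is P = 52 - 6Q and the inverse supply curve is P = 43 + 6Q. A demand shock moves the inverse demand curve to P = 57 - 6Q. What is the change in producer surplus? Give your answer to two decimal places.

Initial equilibrium: Q_0 = 0.75, P_0 = 47.5; CS_0 = (1/2)(0.75)(4.5) = 1.6875, PS_0 = (1/2)(0.75)(4.5) = 1.6875.
New equilibrium: 57 - 6Q = 43 + 6Q gives Q_1 = 1.1667, P_1 = 50; CS_1 = 4.0833, PS_1 = 4.0833.
Change in producer surplus = 4.0833 - 1.6875 = 2.3958.

2.40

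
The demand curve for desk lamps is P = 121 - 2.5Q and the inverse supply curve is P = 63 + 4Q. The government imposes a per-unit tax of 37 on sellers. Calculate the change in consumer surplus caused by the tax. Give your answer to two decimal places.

Without the tax, 121 - 2.5Q = 63 + 4Q so Q* = 8.9231 and P* = 98.6923.
A tax on sellers shifts supply up by 37: 121 - 2.5Q = 63 + 4Q + 37, so Q_t = 3.2308. Buyers pay P_b = 112.9231; sellers receive P_s = P_b - 37 = 75.9231.
CS falls from (1/2)(8.9231)(22.3077) = 99.5266 to (1/2)(3.2308)(8.0769) = 13.0473, a change of -86.4793.

-86.48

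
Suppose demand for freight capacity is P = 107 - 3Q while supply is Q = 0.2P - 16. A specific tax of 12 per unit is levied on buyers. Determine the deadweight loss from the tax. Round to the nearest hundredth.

9.00

Rewriting supply in inverse form: P = 80 + 5Q.
Without the tax, 107 - 3Q = 80 + 5Q so Q* = 3.375 and P* = 96.875.
With the tax, buyers' net willingness to pay falls by 12: (107 - 12) - 3Q = 80 + 5Q, so Q_t = 1.875. Buyers pay P_b = 101.375; sellers receive P_s = P_b - 12 = 89.375.
Deadweight loss is the triangle between the curves from Q_t to Q*: (1/2)(3.375 - 1.875)(12) = 9.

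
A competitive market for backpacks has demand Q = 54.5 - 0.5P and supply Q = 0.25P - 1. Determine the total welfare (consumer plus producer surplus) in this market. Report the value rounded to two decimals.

Rewriting demand in inverse form: P = 109 - 2Q.
Rewriting supply in inverse form: P = 4 + 4Q.
Equilibrium: 109 - 2Q = 4 + 4Q, so Q* = 17.5 and P* = 74.
CS = (1/2)(17.5)(35) = 306.25 and PS = (1/2)(17.5)(70) = 612.5, so total surplus = 918.75.

918.75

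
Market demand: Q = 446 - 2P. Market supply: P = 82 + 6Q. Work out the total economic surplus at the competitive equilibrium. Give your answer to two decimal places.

Rewriting demand in inverse form: P = 223 - 0.5Q.
Set 223 - 0.5Q = 82 + 6Q, which gives 141 = 6.5Q, so Q* = 21.6923 and P* = 223 - 0.5(21.6923) = 212.1538.
Total surplus is the full triangle between the curves from 0 to Q*: (1/2)(21.6923)(223 - 82) = 1529.3077.

1529.31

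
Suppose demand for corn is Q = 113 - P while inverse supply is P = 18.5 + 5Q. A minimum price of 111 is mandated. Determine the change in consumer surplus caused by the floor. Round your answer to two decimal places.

-122.03

Rewriting demand in inverse form: P = 113 - Q.
Free-market equilibrium: 113 - Q = 18.5 + 5Q gives Q* = 15.75, P* = 97.25.
At the floor price 111, quantity demanded is (113 - 111)/1 = 2; demand is the short side, so Q = 2 trades at P = 111.
CS goes from (1/2)(15.75)(15.75) = 124.0312 to 2 (computed as (113 - 111)(2) - (1/2)(1)(2)^2), a change of -122.0312.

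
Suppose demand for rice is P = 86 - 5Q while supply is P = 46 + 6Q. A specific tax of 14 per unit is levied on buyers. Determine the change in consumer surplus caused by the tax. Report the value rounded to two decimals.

Pre-tax equilibrium: 86 - 5Q = 46 + 6Q gives Q* = 3.6364, P* = 67.8182.
A tax on buyers shifts demand down by 14: (86 - 14) - 5Q = 46 + 6Q, so Q_t = 2.3636. Buyers pay P_b = 74.1818; sellers receive P_s = P_b - 14 = 60.1818.
Consumers lose the trapezoid between P* and P_b out to Q_t plus the triangle from Q_t to Q*: change in CS = 13.9669 - 33.0579 = -19.0909.

-19.09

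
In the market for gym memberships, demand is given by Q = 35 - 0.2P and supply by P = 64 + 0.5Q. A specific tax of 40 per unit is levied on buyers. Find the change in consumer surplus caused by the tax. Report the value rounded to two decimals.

Rewriting demand in inverse form: P = 175 - 5Q.
Without the tax, 175 - 5Q = 64 + 0.5Q so Q* = 20.1818 and P* = 74.0909.
A tax on buyers shifts demand down by 40: (175 - 40) - 5Q = 64 + 0.5Q, so Q_t = 12.9091. Buyers pay P_b = 110.4545; sellers receive P_s = P_b - 40 = 70.4545.
CS falls from (1/2)(20.1818)(100.9091) = 1018.2645 to (1/2)(12.9091)(64.5455) = 416.6116, a change of -601.6529.

-601.65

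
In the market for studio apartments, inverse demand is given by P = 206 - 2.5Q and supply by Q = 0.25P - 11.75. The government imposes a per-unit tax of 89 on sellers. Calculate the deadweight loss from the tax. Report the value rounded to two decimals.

Rewriting supply in inverse form: P = 47 + 4Q.
Without the tax, 206 - 2.5Q = 47 + 4Q so Q* = 24.4615 and P* = 144.8462.
With the tax, sellers need 89 more per unit: 206 - 2.5Q = 47 + 4Q + 89, so Q_t = 10.7692. Buyers pay P_b = 179.0769; sellers receive P_s = P_b - 89 = 90.0769.
Deadweight loss is the triangle between the curves from Q_t to Q*: (1/2)(24.4615 - 10.7692)(89) = 609.3077.

609.31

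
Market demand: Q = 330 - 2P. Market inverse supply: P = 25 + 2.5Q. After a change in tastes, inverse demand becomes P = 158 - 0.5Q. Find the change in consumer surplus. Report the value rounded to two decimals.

Rewriting demand in inverse form: P = 165 - 0.5Q.
Initial equilibrium: Q_0 = 46.6667, P_0 = 141.6667; CS_0 = (1/2)(46.6667)(23.3333) = 544.4444, PS_0 = (1/2)(46.6667)(116.6667) = 2722.2222.
New equilibrium: 158 - 0.5Q = 25 + 2.5Q gives Q_1 = 44.3333, P_1 = 135.8333; CS_1 = 491.3611, PS_1 = 2456.8056.
Change in consumer surplus = 491.3611 - 544.4444 = -53.0833.

-53.08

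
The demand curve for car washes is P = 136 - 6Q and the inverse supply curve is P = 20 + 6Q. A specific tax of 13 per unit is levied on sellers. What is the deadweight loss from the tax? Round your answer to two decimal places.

7.04

Pre-tax equilibrium: 136 - 6Q = 20 + 6Q gives Q* = 9.6667, P* = 78.
A tax on sellers shifts supply up by 13: 136 - 6Q = 20 + 6Q + 13, so Q_t = 8.5833. Buyers pay P_b = 84.5; sellers receive P_s = P_b - 13 = 71.5.
The welfare triangle lost has base Q* - Q_t = 1.0833 and height t = 13, so DWL = (1/2)(1.0833)(13) = 7.0417.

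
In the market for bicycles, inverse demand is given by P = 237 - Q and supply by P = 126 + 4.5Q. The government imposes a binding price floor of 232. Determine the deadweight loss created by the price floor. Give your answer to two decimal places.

Free-market equilibrium: 237 - Q = 126 + 4.5Q gives Q* = 20.1818, P* = 216.8182.
At the floor price 232, quantity demanded is (237 - 232)/1 = 5; demand is the short side, so Q = 5 trades at P = 232.
The lost-trades triangle has base Q* - 5 = 15.1818 and height equal to the gap between the curves at Q = 5, which is 232 - 148.5 = 83.5. DWL = (1/2)(15.1818)(83.5) = 633.8409.

633.84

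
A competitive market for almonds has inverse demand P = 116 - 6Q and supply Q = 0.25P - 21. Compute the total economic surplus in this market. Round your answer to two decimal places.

51.20

Rewriting supply in inverse form: P = 84 + 4Q.
Setting demand equal to supply, 32 = 10Q, so Q* = 3.2 and P* = 96.8.
CS = (1/2)(3.2)(19.2) = 30.72 and PS = (1/2)(3.2)(12.8) = 20.48, so total surplus = 51.2.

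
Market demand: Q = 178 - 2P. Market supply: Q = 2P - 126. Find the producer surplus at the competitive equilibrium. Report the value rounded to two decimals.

169.00

Rewriting demand in inverse form: P = 89 - 0.5Q.
Rewriting supply in inverse form: P = 63 + 0.5Q.
Setting demand equal to supply, 26 = 1Q, so Q* = 26 and P* = 76.
The supply curve's price intercept is 63, so PS = (1/2)(Q*)(P* - 63) = (1/2)(26)(13) = 169.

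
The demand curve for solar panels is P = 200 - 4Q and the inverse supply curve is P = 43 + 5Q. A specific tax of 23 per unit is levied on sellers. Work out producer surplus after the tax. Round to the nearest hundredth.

Without the tax, 200 - 4Q = 43 + 5Q so Q* = 17.4444 and P* = 130.2222.
With the tax, sellers need 23 more per unit: 200 - 4Q = 43 + 5Q + 23, so Q_t = 14.8889. Buyers pay P_b = 140.4444; sellers receive P_s = P_b - 23 = 117.4444.
Producer surplus is the triangle above supply below P_s: (1/2)(14.8889)(117.4444 - 43) = 554.1975.

554.20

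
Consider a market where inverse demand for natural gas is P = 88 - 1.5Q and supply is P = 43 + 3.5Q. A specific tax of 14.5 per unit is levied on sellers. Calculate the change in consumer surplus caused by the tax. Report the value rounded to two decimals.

Pre-tax equilibrium: 88 - 1.5Q = 43 + 3.5Q gives Q* = 9, P* = 74.5.
A tax on sellers shifts supply up by 14.5: 88 - 1.5Q = 43 + 3.5Q + 14.5, so Q_t = 6.1. Buyers pay P_b = 78.85; sellers receive P_s = P_b - 14.5 = 64.35.
CS falls from (1/2)(9)(13.5) = 60.75 to (1/2)(6.1)(9.15) = 27.9075, a change of -32.8425.

-32.84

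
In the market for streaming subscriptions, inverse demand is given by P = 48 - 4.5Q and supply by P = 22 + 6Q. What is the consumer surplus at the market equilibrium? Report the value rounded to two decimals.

Setting demand equal to supply, 26 = 10.5Q, so Q* = 2.4762 and P* = 36.8571.
Consumer surplus is the triangle under demand above P*: (1/2)(2.4762)(48 - 36.8571) = (1/2)(2.4762)(11.1429) = 13.7959.

13.80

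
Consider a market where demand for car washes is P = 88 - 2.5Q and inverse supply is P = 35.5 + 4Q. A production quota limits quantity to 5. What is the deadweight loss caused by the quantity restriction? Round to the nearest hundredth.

Without the quota, 88 - 2.5Q = 35.5 + 4Q gives Q* = 8.0769.
At Q = 5 the demand price is 88 - 2.5(5) = 75.5 and the supply price is 35.5 + 4(5) = 55.5.
DWL = (1/2)(gap between curves at 5) x (Q* - 5) = (1/2)(20)(3.0769) = 30.7692.

30.77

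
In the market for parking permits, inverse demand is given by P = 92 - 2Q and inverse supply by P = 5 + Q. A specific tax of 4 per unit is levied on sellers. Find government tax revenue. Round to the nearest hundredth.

Without the tax, 92 - 2Q = 5 + Q so Q* = 29 and P* = 34.
A tax on sellers shifts supply up by 4: 92 - 2Q = 5 + Q + 4, so Q_t = 27.6667. Buyers pay P_b = 36.6667; sellers receive P_s = P_b - 4 = 32.6667.
Revenue is the tax times quantity traded: 4 x 27.6667 = 110.6667.

110.67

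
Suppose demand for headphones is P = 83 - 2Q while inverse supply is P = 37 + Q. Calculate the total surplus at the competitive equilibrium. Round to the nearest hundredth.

Equilibrium: 83 - 2Q = 37 + Q, so Q* = 15.3333 and P* = 52.3333.
CS = (1/2)(15.3333)(30.6667) = 235.1111 and PS = (1/2)(15.3333)(15.3333) = 117.5556, so total surplus = 352.6667.

352.67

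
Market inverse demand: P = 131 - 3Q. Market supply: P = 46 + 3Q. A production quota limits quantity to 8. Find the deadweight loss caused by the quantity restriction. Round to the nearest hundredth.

114.08

Unrestricted equilibrium: Q* = (131 - 46)/(3 + 3) = 14.1667.
At Q = 8 the demand price is 131 - 3(8) = 107 and the supply price is 46 + 3(8) = 70.
DWL = (1/2)(gap between curves at 8) x (Q* - 8) = (1/2)(37)(6.1667) = 114.0833.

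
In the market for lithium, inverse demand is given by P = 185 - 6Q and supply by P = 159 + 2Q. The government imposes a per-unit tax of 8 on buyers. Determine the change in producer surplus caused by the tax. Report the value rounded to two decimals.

Without the tax, 185 - 6Q = 159 + 2Q so Q* = 3.25 and P* = 165.5.
A tax on buyers shifts demand down by 8: (185 - 8) - 6Q = 159 + 2Q, so Q_t = 2.25. Buyers pay P_b = 171.5; sellers receive P_s = P_b - 8 = 163.5.
Producers lose the trapezoid between P_s and P* out to Q_t plus the triangle from Q_t to Q*: change in PS = 5.0625 - 10.5625 = -5.5.

-5.50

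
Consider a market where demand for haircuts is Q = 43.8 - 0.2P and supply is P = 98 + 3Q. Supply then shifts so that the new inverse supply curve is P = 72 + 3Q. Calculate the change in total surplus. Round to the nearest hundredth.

Rewriting demand in inverse form: P = 219 - 5Q.
Initial equilibrium: Q_0 = 15.125, P_0 = 143.375; CS_0 = (1/2)(15.125)(75.625) = 571.9141, PS_0 = (1/2)(15.125)(45.375) = 343.1484.
New equilibrium: 219 - 5Q = 72 + 3Q gives Q_1 = 18.375, P_1 = 127.125; CS_1 = 844.1016, PS_1 = 506.4609.
Change in total surplus = (844.1016 + 506.4609) - (571.9141 + 343.1484) = 435.5.

435.50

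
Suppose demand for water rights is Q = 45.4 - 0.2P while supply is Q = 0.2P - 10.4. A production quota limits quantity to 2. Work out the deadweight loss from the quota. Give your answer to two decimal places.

1201.25

Rewriting demand in inverse form: P = 227 - 5Q.
Rewriting supply in inverse form: P = 52 + 5Q.
Unrestricted equilibrium: Q* = (227 - 52)/(5 + 5) = 17.5.
At Q = 2 the demand price is 227 - 5(2) = 217 and the supply price is 52 + 5(2) = 62.
DWL = (1/2)(gap between curves at 2) x (Q* - 2) = (1/2)(155)(15.5) = 1201.25.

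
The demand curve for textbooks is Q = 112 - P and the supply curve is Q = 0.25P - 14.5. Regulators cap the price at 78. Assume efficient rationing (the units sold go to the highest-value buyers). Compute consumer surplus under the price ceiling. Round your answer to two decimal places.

157.50

Rewriting demand in inverse form: P = 112 - Q.
Rewriting supply in inverse form: P = 58 + 4Q.
Without the control, 112 - Q = 58 + 4Q so Q* = 10.8 and P* = 101.2.
At the ceiling price 78, quantity supplied is (78 - 58)/4 = 5; supply is the short side, so Q = 5 trades at P = 78.
The demand price at Q = 5 is 107. CS is the trapezoid between demand and 78 over [0, 5]: (1/2)[(112 - 78) + (107 - 78)](5) = 157.5.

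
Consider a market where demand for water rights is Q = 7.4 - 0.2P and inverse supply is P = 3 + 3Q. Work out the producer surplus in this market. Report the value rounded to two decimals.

27.09

Rewriting demand in inverse form: P = 37 - 5Q.
Equilibrium: 37 - 5Q = 3 + 3Q, so Q* = 4.25 and P* = 15.75.
PS is the area between P* and the supply curve from 0 to Q*: (1/2)(4.25)(12.75) = 27.0938.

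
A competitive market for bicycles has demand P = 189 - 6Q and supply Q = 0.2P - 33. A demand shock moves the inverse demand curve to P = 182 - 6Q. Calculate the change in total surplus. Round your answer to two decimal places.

-13.05

Rewriting supply in inverse form: P = 165 + 5Q.
Initial equilibrium: Q_0 = 2.1818, P_0 = 175.9091; CS_0 = (1/2)(2.1818)(13.0909) = 14.281, PS_0 = (1/2)(2.1818)(10.9091) = 11.9008.
New equilibrium: 182 - 6Q = 165 + 5Q gives Q_1 = 1.5455, P_1 = 172.7273; CS_1 = 7.1653, PS_1 = 5.9711.
Change in total surplus = (7.1653 + 5.9711) - (14.281 + 11.9008) = -13.0455.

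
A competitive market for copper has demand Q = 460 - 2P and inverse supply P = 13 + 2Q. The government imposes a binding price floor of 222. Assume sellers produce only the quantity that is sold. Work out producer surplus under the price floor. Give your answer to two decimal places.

Rewriting demand in inverse form: P = 230 - 0.5Q.
Free-market equilibrium: 230 - 0.5Q = 13 + 2Q gives Q* = 86.8, P* = 186.6.
At the floor price 222, quantity demanded is (230 - 222)/0.5 = 16; demand is the short side, so Q = 16 trades at P = 222.
The supply price at Q = 16 is 45. PS is the trapezoid between 222 and supply over [0, 16]: (1/2)[(222 - 13) + (222 - 45)](16) = 3088.

3088.00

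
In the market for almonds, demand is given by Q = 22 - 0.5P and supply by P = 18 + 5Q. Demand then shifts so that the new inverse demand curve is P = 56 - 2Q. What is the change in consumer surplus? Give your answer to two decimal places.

15.67

Rewriting demand in inverse form: P = 44 - 2Q.
Initial equilibrium: Q_0 = 3.7143, P_0 = 36.5714; CS_0 = (1/2)(3.7143)(7.4286) = 13.7959, PS_0 = (1/2)(3.7143)(18.5714) = 34.4898.
New equilibrium: 56 - 2Q = 18 + 5Q gives Q_1 = 5.4286, P_1 = 45.1429; CS_1 = 29.4694, PS_1 = 73.6735.
Change in consumer surplus = 29.4694 - 13.7959 = 15.6735.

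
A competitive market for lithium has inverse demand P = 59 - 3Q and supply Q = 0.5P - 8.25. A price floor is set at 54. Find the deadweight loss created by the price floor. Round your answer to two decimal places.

Rewriting supply in inverse form: P = 16.5 + 2Q.
Free-market equilibrium: 59 - 3Q = 16.5 + 2Q gives Q* = 8.5, P* = 33.5.
At the floor price 54, quantity demanded is (59 - 54)/3 = 1.6667; demand is the short side, so Q = 1.6667 trades at P = 54.
At Q = 1.6667 the demand price is 54 and the supply price is 19.8333. Deadweight loss is the triangle between the curves from 1.6667 to 8.5: (1/2)(54 - 19.8333)(8.5 - 1.6667) = 116.7361.

116.74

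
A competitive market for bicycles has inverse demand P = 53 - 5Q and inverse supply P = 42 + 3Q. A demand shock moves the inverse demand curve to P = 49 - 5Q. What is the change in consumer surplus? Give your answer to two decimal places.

-2.81

Initial equilibrium: Q_0 = 1.375, P_0 = 46.125; CS_0 = (1/2)(1.375)(6.875) = 4.7266, PS_0 = (1/2)(1.375)(4.125) = 2.8359.
New equilibrium: 49 - 5Q = 42 + 3Q gives Q_1 = 0.875, P_1 = 44.625; CS_1 = 1.9141, PS_1 = 1.1484.
Change in consumer surplus = 1.9141 - 4.7266 = -2.8125.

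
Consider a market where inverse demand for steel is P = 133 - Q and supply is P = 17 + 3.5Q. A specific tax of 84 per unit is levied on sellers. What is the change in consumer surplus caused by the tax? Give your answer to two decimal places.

-306.96

Pre-tax equilibrium: 133 - Q = 17 + 3.5Q gives Q* = 25.7778, P* = 107.2222.
A tax on sellers shifts supply up by 84: 133 - Q = 17 + 3.5Q + 84, so Q_t = 7.1111. Buyers pay P_b = 125.8889; sellers receive P_s = P_b - 84 = 41.8889.
Consumers lose the trapezoid between P* and P_b out to Q_t plus the triangle from Q_t to Q*: change in CS = 25.284 - 332.2469 = -306.963.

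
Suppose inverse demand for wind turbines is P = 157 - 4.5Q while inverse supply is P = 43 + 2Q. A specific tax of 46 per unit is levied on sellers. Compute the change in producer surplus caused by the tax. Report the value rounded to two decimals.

-198.15

Without the tax, 157 - 4.5Q = 43 + 2Q so Q* = 17.5385 and P* = 78.0769.
A tax on sellers shifts supply up by 46: 157 - 4.5Q = 43 + 2Q + 46, so Q_t = 10.4615. Buyers pay P_b = 109.9231; sellers receive P_s = P_b - 46 = 63.9231.
Producers lose the trapezoid between P_s and P* out to Q_t plus the triangle from Q_t to Q*: change in PS = 109.4438 - 307.5976 = -198.1538.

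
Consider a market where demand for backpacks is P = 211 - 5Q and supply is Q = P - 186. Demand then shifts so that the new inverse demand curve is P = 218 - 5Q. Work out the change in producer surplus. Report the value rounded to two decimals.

5.54

Rewriting supply in inverse form: P = 186 + Q.
Initial equilibrium: Q_0 = 4.1667, P_0 = 190.1667; CS_0 = (1/2)(4.1667)(20.8333) = 43.4028, PS_0 = (1/2)(4.1667)(4.1667) = 8.6806.
New equilibrium: 218 - 5Q = 186 + Q gives Q_1 = 5.3333, P_1 = 191.3333; CS_1 = 71.1111, PS_1 = 14.2222.
Change in producer surplus = 14.2222 - 8.6806 = 5.5417.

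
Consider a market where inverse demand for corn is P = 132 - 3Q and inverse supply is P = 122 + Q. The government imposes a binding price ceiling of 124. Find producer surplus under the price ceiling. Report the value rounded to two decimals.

Free-market equilibrium: 132 - 3Q = 122 + Q gives Q* = 2.5, P* = 124.5.
At P = 124, sellers supply (124 - 122)/1 = 2 while buyers want more, so the quantity traded is 2 at price 124.
PS is the triangle above supply below 124: (1/2)(2)(124 - 122) = 2.

2.00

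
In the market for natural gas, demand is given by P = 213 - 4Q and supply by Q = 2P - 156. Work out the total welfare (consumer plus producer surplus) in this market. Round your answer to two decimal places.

Rewriting supply in inverse form: P = 78 + 0.5Q.
Setting demand equal to supply, 135 = 4.5Q, so Q* = 30 and P* = 93.
CS = (1/2)(30)(120) = 1800 and PS = (1/2)(30)(15) = 225, so total surplus = 2025.

2025.00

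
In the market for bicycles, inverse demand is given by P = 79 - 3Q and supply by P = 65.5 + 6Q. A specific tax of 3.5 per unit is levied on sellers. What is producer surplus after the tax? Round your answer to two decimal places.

Without the tax, 79 - 3Q = 65.5 + 6Q so Q* = 1.5 and P* = 74.5.
A tax on sellers shifts supply up by 3.5: 79 - 3Q = 65.5 + 6Q + 3.5, so Q_t = 1.1111. Buyers pay P_b = 75.6667; sellers receive P_s = P_b - 3.5 = 72.1667.
Producer surplus is the triangle above supply below P_s: (1/2)(1.1111)(72.1667 - 65.5) = 3.7037.

3.70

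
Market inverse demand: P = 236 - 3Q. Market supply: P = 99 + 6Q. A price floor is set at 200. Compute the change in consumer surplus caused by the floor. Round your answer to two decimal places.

Free-market equilibrium: 236 - 3Q = 99 + 6Q gives Q* = 15.2222, P* = 190.3333.
At P = 200, buyers demand (236 - 200)/3 = 12 while sellers would supply more, so the quantity traded is 12 at price 200.
CS goes from (1/2)(15.2222)(45.6667) = 347.5741 to 216 (computed as (236 - 200)(12) - (1/2)(3)(12)^2), a change of -131.5741.

-131.57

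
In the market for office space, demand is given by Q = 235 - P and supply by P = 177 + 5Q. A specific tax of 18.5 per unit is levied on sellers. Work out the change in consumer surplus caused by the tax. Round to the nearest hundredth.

-25.05

Rewriting demand in inverse form: P = 235 - Q.
Pre-tax equilibrium: 235 - Q = 177 + 5Q gives Q* = 9.6667, P* = 225.3333.
With the tax, sellers need 18.5 more per unit: 235 - Q = 177 + 5Q + 18.5, so Q_t = 6.5833. Buyers pay P_b = 228.4167; sellers receive P_s = P_b - 18.5 = 209.9167.
Consumers lose the trapezoid between P* and P_b out to Q_t plus the triangle from Q_t to Q*: change in CS = 21.6701 - 46.7222 = -25.0521.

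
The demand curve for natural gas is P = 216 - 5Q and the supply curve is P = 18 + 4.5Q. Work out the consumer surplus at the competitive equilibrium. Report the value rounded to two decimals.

Equilibrium: 216 - 5Q = 18 + 4.5Q, so Q* = 20.8421 and P* = 111.7895.
CS is the area between the demand curve and P* from 0 to Q*: (1/2)(20.8421)(104.2105) = 1085.9834.

1085.98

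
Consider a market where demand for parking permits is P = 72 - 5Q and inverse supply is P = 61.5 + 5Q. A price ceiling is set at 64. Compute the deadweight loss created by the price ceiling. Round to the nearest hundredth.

1.51

Without the control, 72 - 5Q = 61.5 + 5Q so Q* = 1.05 and P* = 66.75.
At the ceiling price 64, quantity supplied is (64 - 61.5)/5 = 0.5; supply is the short side, so Q = 0.5 trades at P = 64.
At Q = 0.5 the demand price is 69.5 and the supply price is 64. Deadweight loss is the triangle between the curves from 0.5 to 1.05: (1/2)(69.5 - 64)(1.05 - 0.5) = 1.5125.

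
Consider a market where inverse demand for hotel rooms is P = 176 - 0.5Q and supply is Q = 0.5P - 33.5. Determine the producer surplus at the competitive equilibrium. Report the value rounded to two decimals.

1900.96

Rewriting supply in inverse form: P = 67 + 2Q.
Equilibrium: 176 - 0.5Q = 67 + 2Q, so Q* = 43.6 and P* = 154.2.
PS is the area between P* and the supply curve from 0 to Q*: (1/2)(43.6)(87.2) = 1900.96.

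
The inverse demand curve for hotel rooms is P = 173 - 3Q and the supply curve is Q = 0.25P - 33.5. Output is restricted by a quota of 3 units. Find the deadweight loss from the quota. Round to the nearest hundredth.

23.14

Rewriting supply in inverse form: P = 134 + 4Q.
Unrestricted equilibrium: Q* = (173 - 134)/(3 + 4) = 5.5714.
At Q = 3 the demand price is 173 - 3(3) = 164 and the supply price is 134 + 4(3) = 146.
DWL = (1/2)(gap between curves at 3) x (Q* - 3) = (1/2)(18)(2.5714) = 23.1429.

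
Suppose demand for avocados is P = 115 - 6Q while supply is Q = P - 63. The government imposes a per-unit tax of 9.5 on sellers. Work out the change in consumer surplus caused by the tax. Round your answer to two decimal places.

Rewriting supply in inverse form: P = 63 + Q.
Pre-tax equilibrium: 115 - 6Q = 63 + Q gives Q* = 7.4286, P* = 70.4286.
With the tax, sellers need 9.5 more per unit: 115 - 6Q = 63 + Q + 9.5, so Q_t = 6.0714. Buyers pay P_b = 78.5714; sellers receive P_s = P_b - 9.5 = 69.0714.
Consumers lose the trapezoid between P* and P_b out to Q_t plus the triangle from Q_t to Q*: change in CS = 110.5867 - 165.551 = -54.9643.

-54.96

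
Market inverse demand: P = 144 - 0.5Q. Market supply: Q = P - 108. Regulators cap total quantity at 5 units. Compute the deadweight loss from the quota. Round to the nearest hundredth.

Rewriting supply in inverse form: P = 108 + Q.
Without the quota, 144 - 0.5Q = 108 + Q gives Q* = 24.
At Q = 5 the demand price is 144 - 0.5(5) = 141.5 and the supply price is 108 + (5) = 113.
DWL = (1/2)(gap between curves at 5) x (Q* - 5) = (1/2)(28.5)(19) = 270.75.

270.75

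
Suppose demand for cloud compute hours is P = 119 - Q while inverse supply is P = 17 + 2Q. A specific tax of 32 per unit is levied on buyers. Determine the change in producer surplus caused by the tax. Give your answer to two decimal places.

-611.56

Pre-tax equilibrium: 119 - Q = 17 + 2Q gives Q* = 34, P* = 85.
A tax on buyers shifts demand down by 32: (119 - 32) - Q = 17 + 2Q, so Q_t = 23.3333. Buyers pay P_b = 95.6667; sellers receive P_s = P_b - 32 = 63.6667.
PS falls from (1/2)(34)(68) = 1156 to (1/2)(23.3333)(46.6667) = 544.4444, a change of -611.5556.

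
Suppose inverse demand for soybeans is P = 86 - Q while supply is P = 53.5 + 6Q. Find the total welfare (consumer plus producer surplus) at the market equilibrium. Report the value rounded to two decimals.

75.45

Setting demand equal to supply, 32.5 = 7Q, so Q* = 4.6429 and P* = 81.3571.
Total surplus is the full triangle between the curves from 0 to Q*: (1/2)(4.6429)(86 - 53.5) = 75.4464.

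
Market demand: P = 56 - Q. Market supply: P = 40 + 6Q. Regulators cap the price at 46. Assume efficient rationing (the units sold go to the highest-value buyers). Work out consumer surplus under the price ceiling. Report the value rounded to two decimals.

Without the control, 56 - Q = 40 + 6Q so Q* = 2.2857 and P* = 53.7143.
At P = 46, sellers supply (46 - 40)/6 = 1 while buyers want more, so the quantity traded is 1 at price 46.
The demand price at Q = 1 is 55. CS is the trapezoid between demand and 46 over [0, 1]: (1/2)[(56 - 46) + (55 - 46)](1) = 9.5.

9.50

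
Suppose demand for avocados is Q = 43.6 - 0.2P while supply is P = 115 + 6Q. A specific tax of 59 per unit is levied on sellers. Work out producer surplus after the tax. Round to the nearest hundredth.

Rewriting demand in inverse form: P = 218 - 5Q.
Pre-tax equilibrium: 218 - 5Q = 115 + 6Q gives Q* = 9.3636, P* = 171.1818.
With the tax, sellers need 59 more per unit: 218 - 5Q = 115 + 6Q + 59, so Q_t = 4. Buyers pay P_b = 198; sellers receive P_s = P_b - 59 = 139.
Producer surplus is the triangle above supply below P_s: (1/2)(4)(139 - 115) = 48.

48.00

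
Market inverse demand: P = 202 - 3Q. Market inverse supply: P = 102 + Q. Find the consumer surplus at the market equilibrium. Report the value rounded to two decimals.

937.50

Setting demand equal to supply, 100 = 4Q, so Q* = 25 and P* = 127.
CS is the area between the demand curve and P* from 0 to Q*: (1/2)(25)(75) = 937.5.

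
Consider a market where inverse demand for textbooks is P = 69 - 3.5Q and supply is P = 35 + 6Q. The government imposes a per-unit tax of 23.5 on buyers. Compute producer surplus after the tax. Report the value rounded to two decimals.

Pre-tax equilibrium: 69 - 3.5Q = 35 + 6Q gives Q* = 3.5789, P* = 56.4737.
A tax on buyers shifts demand down by 23.5: (69 - 23.5) - 3.5Q = 35 + 6Q, so Q_t = 1.1053. Buyers pay P_b = 65.1316; sellers receive P_s = P_b - 23.5 = 41.6316.
Producer surplus is the triangle above supply below P_s: (1/2)(1.1053)(41.6316 - 35) = 3.6648.

3.66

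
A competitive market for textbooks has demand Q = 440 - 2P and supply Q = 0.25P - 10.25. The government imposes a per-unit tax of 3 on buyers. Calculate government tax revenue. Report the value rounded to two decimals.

117.33

Rewriting demand in inverse form: P = 220 - 0.5Q.
Rewriting supply in inverse form: P = 41 + 4Q.
Pre-tax equilibrium: 220 - 0.5Q = 41 + 4Q gives Q* = 39.7778, P* = 200.1111.
With the tax, buyers' net willingness to pay falls by 3: (220 - 3) - 0.5Q = 41 + 4Q, so Q_t = 39.1111. Buyers pay P_b = 200.4444; sellers receive P_s = P_b - 3 = 197.4444.
Revenue is the tax times quantity traded: 3 x 39.1111 = 117.3333.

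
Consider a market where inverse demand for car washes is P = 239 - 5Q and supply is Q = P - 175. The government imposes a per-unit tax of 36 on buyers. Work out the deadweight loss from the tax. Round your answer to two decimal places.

Rewriting supply in inverse form: P = 175 + Q.
Pre-tax equilibrium: 239 - 5Q = 175 + Q gives Q* = 10.6667, P* = 185.6667.
With the tax, buyers' net willingness to pay falls by 36: (239 - 36) - 5Q = 175 + Q, so Q_t = 4.6667. Buyers pay P_b = 215.6667; sellers receive P_s = P_b - 36 = 179.6667.
The welfare triangle lost has base Q* - Q_t = 6 and height t = 36, so DWL = (1/2)(6)(36) = 108.

108.00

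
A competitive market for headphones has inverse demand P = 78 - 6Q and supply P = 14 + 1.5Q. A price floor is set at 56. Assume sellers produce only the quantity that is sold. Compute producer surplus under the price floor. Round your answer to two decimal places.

Without the control, 78 - 6Q = 14 + 1.5Q so Q* = 8.5333 and P* = 26.8.
At P = 56, buyers demand (78 - 56)/6 = 3.6667 while sellers would supply more, so the quantity traded is 3.6667 at price 56.
The supply price at Q = 3.6667 is 19.5. PS is the trapezoid between 56 and supply over [0, 3.6667]: (1/2)[(56 - 14) + (56 - 19.5)](3.6667) = 143.9167.

143.92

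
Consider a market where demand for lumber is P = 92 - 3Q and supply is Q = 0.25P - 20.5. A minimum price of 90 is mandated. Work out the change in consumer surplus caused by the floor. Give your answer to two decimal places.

-2.39

Rewriting supply in inverse form: P = 82 + 4Q.
Without the control, 92 - 3Q = 82 + 4Q so Q* = 1.4286 and P* = 87.7143.
At P = 90, buyers demand (92 - 90)/3 = 0.6667 while sellers would supply more, so the quantity traded is 0.6667 at price 90.
CS goes from (1/2)(1.4286)(4.2857) = 3.0612 to 0.6667 (computed as (92 - 90)(0.6667) - (1/2)(3)(0.6667)^2), a change of -2.3946.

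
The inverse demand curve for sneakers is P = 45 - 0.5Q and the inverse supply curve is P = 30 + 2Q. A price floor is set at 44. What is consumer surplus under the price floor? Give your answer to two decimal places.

Without the control, 45 - 0.5Q = 30 + 2Q so Q* = 6 and P* = 42.
At the floor price 44, quantity demanded is (45 - 44)/0.5 = 2; demand is the short side, so Q = 2 trades at P = 44.
CS is the triangle under demand above 44: (1/2)(2)(45 - 44) = 1.

1.00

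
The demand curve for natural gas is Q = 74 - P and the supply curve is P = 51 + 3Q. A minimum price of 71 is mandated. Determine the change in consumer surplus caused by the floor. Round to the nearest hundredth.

-12.03

Rewriting demand in inverse form: P = 74 - Q.
Without the control, 74 - Q = 51 + 3Q so Q* = 5.75 and P* = 68.25.
At the floor price 71, quantity demanded is (74 - 71)/1 = 3; demand is the short side, so Q = 3 trades at P = 71.
CS goes from (1/2)(5.75)(5.75) = 16.5312 to 4.5 (computed as (74 - 71)(3) - (1/2)(1)(3)^2), a change of -12.0312.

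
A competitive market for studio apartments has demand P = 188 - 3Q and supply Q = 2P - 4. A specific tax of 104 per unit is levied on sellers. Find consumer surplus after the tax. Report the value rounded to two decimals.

Rewriting supply in inverse form: P = 2 + 0.5Q.
Pre-tax equilibrium: 188 - 3Q = 2 + 0.5Q gives Q* = 53.1429, P* = 28.5714.
With the tax, sellers need 104 more per unit: 188 - 3Q = 2 + 0.5Q + 104, so Q_t = 23.4286. Buyers pay P_b = 117.7143; sellers receive P_s = P_b - 104 = 13.7143.
CS = (1/2)(Q_t)(188 - P_b) = (1/2)(23.4286)(70.2857) = 823.3469.

823.35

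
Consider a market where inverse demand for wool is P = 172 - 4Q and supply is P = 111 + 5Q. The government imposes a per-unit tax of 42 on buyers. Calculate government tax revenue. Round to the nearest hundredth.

88.67

Pre-tax equilibrium: 172 - 4Q = 111 + 5Q gives Q* = 6.7778, P* = 144.8889.
A tax on buyers shifts demand down by 42: (172 - 42) - 4Q = 111 + 5Q, so Q_t = 2.1111. Buyers pay P_b = 163.5556; sellers receive P_s = P_b - 42 = 121.5556.
Revenue is the tax times quantity traded: 42 x 2.1111 = 88.6667.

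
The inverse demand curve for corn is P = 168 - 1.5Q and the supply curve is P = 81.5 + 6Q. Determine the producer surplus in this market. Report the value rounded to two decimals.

Set 168 - 1.5Q = 81.5 + 6Q, which gives 86.5 = 7.5Q, so Q* = 11.5333 and P* = 168 - 1.5(11.5333) = 150.7.
Producer surplus is the triangle above supply below P*: (1/2)(11.5333)(150.7 - 81.5) = (1/2)(11.5333)(69.2) = 399.0533.

399.05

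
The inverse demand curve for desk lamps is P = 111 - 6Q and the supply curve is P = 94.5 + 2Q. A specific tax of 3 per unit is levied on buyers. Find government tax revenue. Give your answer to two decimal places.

5.06

Without the tax, 111 - 6Q = 94.5 + 2Q so Q* = 2.0625 and P* = 98.625.
With the tax, buyers' net willingness to pay falls by 3: (111 - 3) - 6Q = 94.5 + 2Q, so Q_t = 1.6875. Buyers pay P_b = 100.875; sellers receive P_s = P_b - 3 = 97.875.
Revenue is the tax times quantity traded: 3 x 1.6875 = 5.0625.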